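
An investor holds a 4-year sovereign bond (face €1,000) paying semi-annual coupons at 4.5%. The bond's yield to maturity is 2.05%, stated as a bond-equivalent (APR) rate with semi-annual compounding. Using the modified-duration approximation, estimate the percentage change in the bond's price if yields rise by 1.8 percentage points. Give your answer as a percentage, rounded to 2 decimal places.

Periodic yield y = 0.01025. Modified duration first:
  t   CF        PV=CF/(1+0.01025)^t    t·PV
  1        22.50        22.2717        22.2717
  2        22.50        22.0457        44.0915
  3        22.50        21.8221        65.4662
  4        22.50        21.6007        86.4027
  5        22.50        21.3815       106.9075
  6        22.50        21.1646       126.9874
  7        22.50        20.9498       146.6488
  8     1,022.50       942.3939     7,539.1508
  Σ                  1,093.6299     8,137.9266
P = 1,093.6299; D_Mac = 7.44121 half-year periods = 3.72060 yrs; D_mod = 3.72060/(1+0.01025) = 3.68285 yrs.
ΔP/P ≈ -D_mod · Δy = -3.68285 × (+0.018) = -0.066291 = -6.6291%.

-6.63%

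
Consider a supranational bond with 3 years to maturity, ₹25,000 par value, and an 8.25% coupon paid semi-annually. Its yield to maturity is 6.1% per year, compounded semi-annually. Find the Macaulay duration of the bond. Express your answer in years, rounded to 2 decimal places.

Periodic yield y = 0.0305. Discount each cash flow and weight by its period:
  t   CF        PV=CF/(1+0.0305)^t    t·PV
  1     1,031.25     1,000.7278     1,000.7278
  2     1,031.25       971.1090     1,942.2180
  3     1,031.25       942.3668     2,827.1004
  4     1,031.25       914.4753     3,657.9012
  5     1,031.25       887.4093     4,437.0466
  6    26,031.25    21,737.3724   130,424.2346
  Σ                 26,453.4606   144,289.2285
Price P = Σ PV = 26,453.4606.
Macaulay duration = Σ(t·PV) / P = 144,289.2285 / 26,453.4606 = 5.45446 half-year periods.
In years: 5.45446 / 2 = 2.72723 years.

2.73 years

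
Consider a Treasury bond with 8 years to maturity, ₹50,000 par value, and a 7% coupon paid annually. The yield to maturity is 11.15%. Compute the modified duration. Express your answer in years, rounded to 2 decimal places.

5.54 years

Periodic yield y = 0.1115. First find Macaulay duration:
  t   CF        PV=CF/(1+0.1115)^t    t·PV
  1     3,500.00     3,148.8979     3,148.8979
  2     3,500.00     2,833.0165     5,666.0331
  3     3,500.00     2,548.8228     7,646.4684
  4     3,500.00     2,293.1379     9,172.5517
  5     3,500.00     2,063.1020    10,315.5102
  6     3,500.00     1,856.1422    11,136.8531
  7     3,500.00     1,669.9435    11,689.6044
  8    53,500.00    22,965.6132   183,724.9055
  Σ                 39,378.6761   242,500.8244
P = 39,378.6761; Macaulay duration = 242,500.8244 / 39,378.6761 = 6.15818 years.
Modified duration = D_Mac / (1 + y) = 6.15818 / 1.1115 = 5.54042 years.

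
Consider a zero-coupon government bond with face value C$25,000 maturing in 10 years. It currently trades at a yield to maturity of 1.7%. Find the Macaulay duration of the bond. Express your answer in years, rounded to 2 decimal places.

A zero-coupon bond has a single cash flow at maturity, so its Macaulay duration equals its maturity: 10 years.

10.00 years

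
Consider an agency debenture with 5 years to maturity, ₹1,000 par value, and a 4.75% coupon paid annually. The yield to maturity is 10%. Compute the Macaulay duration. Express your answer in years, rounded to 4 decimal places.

4.5077 years

Periodic yield y = 0.1. Discount each cash flow and weight by its year:
  t   CF        PV=CF/(1+0.1)^t    t·PV
  1        47.50        43.1818        43.1818
  2        47.50        39.2562        78.5124
  3        47.50        35.6875       107.0624
  4        47.50        32.4431       129.7726
  5     1,047.50       650.4151     3,252.0754
  Σ                    800.9837     3,610.6046
Price P = Σ PV = 800.9837.
Macaulay duration = Σ(t·PV) / P = 3,610.6046 / 800.9837 = 4.50771 years.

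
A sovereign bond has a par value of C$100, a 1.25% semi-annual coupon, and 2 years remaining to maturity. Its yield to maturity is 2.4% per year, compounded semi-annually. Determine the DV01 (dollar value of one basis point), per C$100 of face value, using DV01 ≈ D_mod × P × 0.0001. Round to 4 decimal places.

Periodic yield y = 0.012.
  t   CF        PV=CF/(1+0.012)^t    t·PV
  1        0.625         0.6176         0.6176
  2        0.625         0.6103         1.2205
  3        0.625         0.6030         1.8091
  4      100.625        95.9365       383.7460
  Σ                     97.7674       387.3932
P = 97.7674; D_Mac = 3.96240 half-year periods = 1.98120 yrs; D_mod = 1.95771 yrs.
DV01 ≈ 1.95771 × 97.7674 × 0.0001 = 0.019140.

C$0.0191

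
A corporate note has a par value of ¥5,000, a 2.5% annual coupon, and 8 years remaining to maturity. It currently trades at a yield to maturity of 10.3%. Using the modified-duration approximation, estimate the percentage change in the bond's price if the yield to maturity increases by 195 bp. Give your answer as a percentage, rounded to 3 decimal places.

-12.554%

Periodic yield y = 0.103. Modified duration first:
  t   CF        PV=CF/(1+0.103)^t    t·PV
  1       125.00       113.3273       113.3273
  2       125.00       102.7446       205.4892
  3       125.00        93.1501       279.4504
  4       125.00        84.4516       337.8065
  5       125.00        76.5654       382.8269
  6       125.00        69.4156       416.4935
  7       125.00        62.9334       440.5340
  8     5,125.00     2,339.3207    18,714.5659
  Σ                  2,941.9088    20,890.4936
P = 2,941.9088; D_Mac = 7.10100 yrs; D_mod = 7.10100/(1+0.103) = 6.43790 yrs.
ΔP/P ≈ -D_mod · Δy = -6.43790 × (+0.0195) = -0.125539 = -12.5539%.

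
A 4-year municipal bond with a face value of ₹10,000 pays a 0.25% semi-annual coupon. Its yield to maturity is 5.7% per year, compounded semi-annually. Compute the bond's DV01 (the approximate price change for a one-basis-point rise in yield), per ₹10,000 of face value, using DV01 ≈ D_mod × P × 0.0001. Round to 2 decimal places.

₹3.12

Periodic yield y = 0.0285.
  t   CF        PV=CF/(1+0.0285)^t    t·PV
  1        12.50        12.1536        12.1536
  2        12.50        11.8168        23.6337
  3        12.50        11.4894        34.4682
  4        12.50        11.1710        44.6841
  5        12.50        10.8615        54.3073
  6        12.50        10.5605        63.3630
  7        12.50        10.2679        71.8750
  8    10,012.50     7,996.6513    63,973.2107
  Σ                  8,074.9720    64,277.6956
P = 8,074.9720; D_Mac = 7.96011 half-year periods = 3.98006 yrs; D_mod = 3.86977 yrs.
DV01 ≈ 3.86977 × 8,074.9720 × 0.0001 = 3.124827.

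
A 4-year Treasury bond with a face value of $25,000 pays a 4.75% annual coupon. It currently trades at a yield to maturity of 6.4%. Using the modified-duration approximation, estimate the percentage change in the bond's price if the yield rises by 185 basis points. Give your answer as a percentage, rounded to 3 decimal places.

Periodic yield y = 0.064. Modified duration first:
  t   CF        PV=CF/(1+0.064)^t    t·PV
  1     1,187.50     1,116.0714     1,116.0714
  2     1,187.50     1,048.9393     2,097.8786
  3     1,187.50       985.8452     2,957.5357
  4    26,187.50    20,432.7833    81,731.1331
  Σ                 23,583.6392    87,902.6188
P = 23,583.6392; D_Mac = 3.72727 yrs; D_mod = 3.72727/(1+0.064) = 3.50307 yrs.
ΔP/P ≈ -D_mod · Δy = -3.50307 × (+0.0185) = -0.064807 = -6.4807%.

-6.481%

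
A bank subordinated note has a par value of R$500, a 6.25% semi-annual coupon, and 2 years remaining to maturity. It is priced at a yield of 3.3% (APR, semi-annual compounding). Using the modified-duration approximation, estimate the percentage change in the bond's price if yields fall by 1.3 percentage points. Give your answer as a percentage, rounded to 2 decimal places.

+2.45%

Periodic yield y = 0.0165. Modified duration first:
  t   CF        PV=CF/(1+0.0165)^t    t·PV
  1       15.625        15.3714        15.3714
  2       15.625        15.1219        30.2437
  3       15.625        14.8764        44.6292
  4      515.625       482.9525     1,931.8101
  Σ                    528.3222     2,022.0544
P = 528.3222; D_Mac = 3.82731 half-year periods = 1.91366 yrs; D_mod = 1.91366/(1+0.0165) = 1.88259 yrs.
ΔP/P ≈ -D_mod · Δy = -1.88259 × (-0.013) = +0.024474 = +2.4474%.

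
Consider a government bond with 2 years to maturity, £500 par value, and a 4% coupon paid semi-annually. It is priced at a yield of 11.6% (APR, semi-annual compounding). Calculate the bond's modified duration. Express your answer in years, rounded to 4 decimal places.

Periodic yield y = 0.058. First find Macaulay duration:
  t   CF        PV=CF/(1+0.058)^t    t·PV
  1        10.00         9.4518         9.4518
  2        10.00         8.9336        17.8673
  3        10.00         8.4439        25.3317
  4       510.00       407.0310     1,628.1241
  Σ                    433.8604     1,680.7748
P = 433.8604; Macaulay duration = 1,680.7748 / 433.8604 = 3.87400 half-year periods = 1.93700 years.
Modified duration = D_Mac / (1 + y) = 1.93700 / 1.058 = 1.83081 years.

1.8308 years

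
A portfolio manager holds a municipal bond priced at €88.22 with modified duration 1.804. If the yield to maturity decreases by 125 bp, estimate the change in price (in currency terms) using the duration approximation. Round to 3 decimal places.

+€1.989

Duration approximation: ΔP/P ≈ -D_mod · Δy = -1.804 × (-0.0125) = +0.022550.
ΔP ≈ 88.22 × (+0.022550) = +1.989361.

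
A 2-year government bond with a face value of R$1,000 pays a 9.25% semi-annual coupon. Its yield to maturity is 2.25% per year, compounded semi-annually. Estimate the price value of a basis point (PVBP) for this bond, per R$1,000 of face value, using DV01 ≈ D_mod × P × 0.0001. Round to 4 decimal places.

Periodic yield y = 0.01125.
  t   CF        PV=CF/(1+0.01125)^t    t·PV
  1        46.25        45.7355        45.7355
  2        46.25        45.2267        90.4534
  3        46.25        44.7235       134.1706
  4     1,046.25     1,000.4637     4,001.8548
  Σ                  1,136.1494     4,272.2142
P = 1,136.1494; D_Mac = 3.76026 half-year periods = 1.88013 yrs; D_mod = 1.85921 yrs.
DV01 ≈ 1.85921 × 1,136.1494 × 0.0001 = 0.211234.

R$0.2112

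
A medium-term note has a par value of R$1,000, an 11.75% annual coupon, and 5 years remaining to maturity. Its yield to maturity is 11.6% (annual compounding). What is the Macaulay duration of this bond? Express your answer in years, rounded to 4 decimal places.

4.0562 years

Periodic yield y = 0.116. Discount each cash flow and weight by its year:
  t   CF        PV=CF/(1+0.116)^t    t·PV
  1       117.50       105.2867       105.2867
  2       117.50        94.3430       188.6859
  3       117.50        84.5367       253.6101
  4       117.50        75.7497       302.9989
  5     1,117.50       645.5451     3,227.7253
  Σ                  1,005.4612     4,078.3069
Price P = Σ PV = 1,005.4612.
Macaulay duration = Σ(t·PV) / P = 4,078.3069 / 1,005.4612 = 4.05616 years.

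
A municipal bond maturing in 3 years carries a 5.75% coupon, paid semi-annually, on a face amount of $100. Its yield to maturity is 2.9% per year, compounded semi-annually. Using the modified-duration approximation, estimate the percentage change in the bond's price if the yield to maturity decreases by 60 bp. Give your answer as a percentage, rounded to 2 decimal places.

+1.66%

Periodic yield y = 0.0145. Modified duration first:
  t   CF        PV=CF/(1+0.0145)^t    t·PV
  1        2.875         2.8339         2.8339
  2        2.875         2.7934         5.5868
  3        2.875         2.7535         8.2604
  4        2.875         2.7141        10.8565
  5        2.875         2.6753        13.3767
  6      102.875        94.3621       566.1725
  Σ                    108.1323       607.0868
P = 108.1323; D_Mac = 5.61430 half-year periods = 2.80715 yrs; D_mod = 2.80715/(1+0.0145) = 2.76703 yrs.
ΔP/P ≈ -D_mod · Δy = -2.76703 × (-0.006) = +0.016602 = +1.6602%.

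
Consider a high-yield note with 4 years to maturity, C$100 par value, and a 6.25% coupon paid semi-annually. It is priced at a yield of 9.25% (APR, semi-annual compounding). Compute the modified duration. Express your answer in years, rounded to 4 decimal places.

Periodic yield y = 0.04625. First find Macaulay duration:
  t   CF        PV=CF/(1+0.04625)^t    t·PV
  1        3.125         2.9869         2.9869
  2        3.125         2.8548         5.7096
  3        3.125         2.7286         8.1859
  4        3.125         2.6080        10.4320
  5        3.125         2.4927        12.4636
  6        3.125         2.3825        14.2951
  7        3.125         2.2772        15.9404
  8      103.125        71.8258       574.6060
  Σ                     90.1565       644.6196
P = 90.1565; Macaulay duration = 644.6196 / 90.1565 = 7.15001 half-year periods = 3.57500 years.
Modified duration = D_Mac / (1 + y) = 3.57500 / 1.04625 = 3.41697 years.

3.4170 years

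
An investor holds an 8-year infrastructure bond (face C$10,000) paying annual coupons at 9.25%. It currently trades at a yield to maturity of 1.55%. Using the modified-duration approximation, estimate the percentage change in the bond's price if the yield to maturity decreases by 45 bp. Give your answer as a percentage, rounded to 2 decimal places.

+2.85%

Periodic yield y = 0.0155. Modified duration first:
  t   CF        PV=CF/(1+0.0155)^t    t·PV
  1       925.00       910.8813       910.8813
  2       925.00       896.9782     1,793.9564
  3       925.00       883.2872     2,649.8617
  4       925.00       869.8052     3,479.2210
  5       925.00       856.5290     4,282.6452
  6       925.00       843.4555     5,060.7329
  7       925.00       830.5815     5,814.0703
  8    10,925.00     9,660.1089    77,280.8714
  Σ                 15,751.6269   101,272.2402
P = 15,751.6269; D_Mac = 6.42932 yrs; D_mod = 6.42932/(1+0.0155) = 6.33119 yrs.
ΔP/P ≈ -D_mod · Δy = -6.33119 × (-0.0045) = +0.028490 = +2.8490%.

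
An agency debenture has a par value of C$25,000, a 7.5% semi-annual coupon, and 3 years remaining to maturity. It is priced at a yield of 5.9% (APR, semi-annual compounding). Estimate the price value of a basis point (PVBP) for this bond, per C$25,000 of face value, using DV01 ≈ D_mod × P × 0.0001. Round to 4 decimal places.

C$6.9627

Periodic yield y = 0.0295.
  t   CF        PV=CF/(1+0.0295)^t    t·PV
  1       937.50       910.6362       910.6362
  2       937.50       884.5422     1,769.0845
  3       937.50       859.1960     2,577.5879
  4       937.50       834.5760     3,338.3039
  5       937.50       810.6615     4,053.3073
  6    25,937.50    21,785.6242   130,713.7454
  Σ                 26,085.2361   143,362.6650
P = 26,085.2361; D_Mac = 5.49593 half-year periods = 2.74797 yrs; D_mod = 2.66922 yrs.
DV01 ≈ 2.66922 × 26,085.2361 × 0.0001 = 6.962733.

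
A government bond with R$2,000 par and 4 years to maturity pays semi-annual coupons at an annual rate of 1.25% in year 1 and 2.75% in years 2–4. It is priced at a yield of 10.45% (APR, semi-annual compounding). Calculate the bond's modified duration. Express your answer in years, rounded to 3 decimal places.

Periodic yield y = 0.05225. First find Macaulay duration:
  t   CF        PV=CF/(1+0.05225)^t    t·PV
  1        12.50        11.8793        11.8793
  2        12.50        11.2894        22.5789
  3        27.50        23.6035        70.8104
  4        27.50        22.4314        89.7257
  5        27.50        21.3176       106.5879
  6        27.50        20.2591       121.5543
  7        27.50        19.2531       134.7715
  8     2,027.50     1,348.9920    10,791.9363
  Σ                  1,479.0254    11,349.8444
P = 1,479.0254; Macaulay duration = 11,349.8444 / 1,479.0254 = 7.67387 half-year periods = 3.83693 years.
Modified duration = D_Mac / (1 + y) = 3.83693 / 1.05225 = 3.64641 years.

3.646 years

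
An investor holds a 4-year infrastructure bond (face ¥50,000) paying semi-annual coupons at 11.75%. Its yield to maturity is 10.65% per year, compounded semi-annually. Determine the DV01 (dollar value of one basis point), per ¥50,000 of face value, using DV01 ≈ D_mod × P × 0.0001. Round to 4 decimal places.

Periodic yield y = 0.05325.
  t   CF        PV=CF/(1+0.05325)^t    t·PV
  1     2,937.50     2,788.9865     2,788.9865
  2     2,937.50     2,647.9815     5,295.9629
  3     2,937.50     2,514.1053     7,542.3160
  4     2,937.50     2,386.9977     9,547.9909
  5     2,937.50     2,266.3164    11,331.5819
  6     2,937.50     2,151.7364    12,910.4185
  7     2,937.50     2,042.9494    14,300.6455
  8    52,937.50    34,955.1915   279,641.5317
  Σ                 51,754.2646   343,359.4338
P = 51,754.2646; D_Mac = 6.63442 half-year periods = 3.31721 yrs; D_mod = 3.14950 yrs.
DV01 ≈ 3.14950 × 51,754.2646 × 0.0001 = 16.299997.

¥16.3000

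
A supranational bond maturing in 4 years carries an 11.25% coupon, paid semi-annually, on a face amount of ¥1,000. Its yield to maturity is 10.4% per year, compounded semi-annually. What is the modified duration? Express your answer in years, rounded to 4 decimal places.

Periodic yield y = 0.052. First find Macaulay duration:
  t   CF        PV=CF/(1+0.052)^t    t·PV
  1        56.25        53.4696        53.4696
  2        56.25        50.8266       101.6532
  3        56.25        48.3143       144.9428
  4        56.25        45.9261       183.7044
  5        56.25        43.6560       218.2799
  6        56.25        41.4981       248.9885
  7        56.25        39.4469       276.1280
  8     1,056.25       704.1105     5,632.8838
  Σ                  1,027.2479     6,860.0502
P = 1,027.2479; Macaulay duration = 6,860.0502 / 1,027.2479 = 6.67809 half-year periods = 3.33904 years.
Modified duration = D_Mac / (1 + y) = 3.33904 / 1.052 = 3.17400 years.

3.1740 years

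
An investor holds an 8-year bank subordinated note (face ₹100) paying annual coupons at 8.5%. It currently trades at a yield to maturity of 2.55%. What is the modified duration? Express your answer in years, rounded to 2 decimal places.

6.29 years

Periodic yield y = 0.0255. First find Macaulay duration:
  t   CF        PV=CF/(1+0.0255)^t    t·PV
  1         8.50         8.2886         8.2886
  2         8.50         8.0825        16.1651
  3         8.50         7.8816        23.6447
  4         8.50         7.6856        30.7423
  5         8.50         7.4945        37.4723
  6         8.50         7.3081        43.8486
  7         8.50         7.1264        49.8847
  8       108.50        88.7042       709.6340
  Σ                    142.5715       919.6803
P = 142.5715; Macaulay duration = 919.6803 / 142.5715 = 6.45066 years.
Modified duration = D_Mac / (1 + y) = 6.45066 / 1.0255 = 6.29026 years.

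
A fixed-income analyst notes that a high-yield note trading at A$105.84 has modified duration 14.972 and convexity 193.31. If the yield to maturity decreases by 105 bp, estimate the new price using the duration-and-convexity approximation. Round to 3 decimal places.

Duration effect: -D_mod·Δy = -14.972 × (-0.0105) = +0.157206
Convexity effect: ½·C·(Δy)² = 0.5 × 193.31 × (-0.0105)² = +0.01065621375
ΔP/P ≈ +0.157206 + 0.01065621375 = +0.16786221375
New price ≈ 105.84 × (1 + 0.16786221375) = 123.6065367033.

A$123.607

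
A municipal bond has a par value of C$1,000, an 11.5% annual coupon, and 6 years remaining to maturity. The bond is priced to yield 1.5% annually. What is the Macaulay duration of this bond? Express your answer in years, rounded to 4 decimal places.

4.9384 years

Periodic yield y = 0.015. Discount each cash flow and weight by its year:
  t   CF        PV=CF/(1+0.015)^t    t·PV
  1       115.00       113.3005       113.3005
  2       115.00       111.6261       223.2522
  3       115.00       109.9765       329.9294
  4       115.00       108.3512       433.4047
  5       115.00       106.7499       533.7497
  6     1,115.00     1,019.7145     6,118.2873
  Σ                  1,569.7187     7,751.9238
Price P = Σ PV = 1,569.7187.
Macaulay duration = Σ(t·PV) / P = 7,751.9238 / 1,569.7187 = 4.93842 years.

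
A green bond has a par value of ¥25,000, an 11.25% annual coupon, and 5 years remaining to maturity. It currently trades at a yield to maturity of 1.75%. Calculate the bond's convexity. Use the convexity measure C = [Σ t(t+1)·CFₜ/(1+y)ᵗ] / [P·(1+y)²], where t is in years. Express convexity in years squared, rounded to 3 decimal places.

With y = 0.0175:
  t   CF        PV=CF/(1+0.0175)^t    t·PV        t(t+1)·PV
  1     2,812.50     2,764.1278     2,764.1278       5,528.2555
  2     2,812.50     2,716.5875     5,433.1750      16,299.5249
  3     2,812.50     2,669.8648     8,009.5945      32,038.3782
  4     2,812.50     2,623.9458    10,495.7832      52,478.9159
  5    27,812.50    25,501.6299   127,508.1496     765,048.8974
  Σ                 36,276.1558   154,210.8300     871,393.9719
P = 36,276.1558.
Convexity = Σ t(t+1)·PV / [P·(1+y)²] = 871,393.9719 / (36,276.1558 × 1.035306) = 23.20195.

23.202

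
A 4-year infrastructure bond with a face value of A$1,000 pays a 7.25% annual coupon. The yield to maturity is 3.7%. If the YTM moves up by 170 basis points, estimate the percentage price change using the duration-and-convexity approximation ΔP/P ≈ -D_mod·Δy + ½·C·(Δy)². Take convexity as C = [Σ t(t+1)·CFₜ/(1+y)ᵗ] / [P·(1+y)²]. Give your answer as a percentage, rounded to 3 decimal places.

With y = 0.037:
  t   CF        PV=CF/(1+0.037)^t    t·PV        t(t+1)·PV
  1        72.50        69.9132        69.9132         139.8264
  2        72.50        67.4187       134.8374         404.5123
  3        72.50        65.0132       195.0397         780.1587
  4     1,072.50       927.4324     3,709.7297      18,548.6485
  Σ                  1,129.7776     4,109.5200      19,873.1460
P = 1,129.7776; D_Mac = 3.63746 yrs; D_mod = 3.50768 yrs; C = 16.35747.
Duration effect: -3.50768 × (+0.017) = -0.059630
Convexity effect: 0.5 × 16.35747 × (0.017)² = +0.0023637
ΔP/P ≈ -0.059630 + 0.0023637 = -0.057267 = -5.7267%.

-5.727%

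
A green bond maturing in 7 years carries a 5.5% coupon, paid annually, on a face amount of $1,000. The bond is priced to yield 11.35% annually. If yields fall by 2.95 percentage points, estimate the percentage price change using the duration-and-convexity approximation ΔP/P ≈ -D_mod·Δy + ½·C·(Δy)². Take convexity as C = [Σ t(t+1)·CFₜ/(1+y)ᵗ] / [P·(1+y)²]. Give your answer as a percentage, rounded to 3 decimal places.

With y = 0.1135:
  t   CF        PV=CF/(1+0.1135)^t    t·PV        t(t+1)·PV
  1        55.00        49.3938        49.3938          98.7876
  2        55.00        44.3591        88.7181         266.1543
  3        55.00        39.8375       119.5125         478.0499
  4        55.00        35.7768       143.1073         715.5365
  5        55.00        32.1301       160.6503         963.9019
  6        55.00        28.8550       173.1301       1,211.9108
  7     1,055.00       497.0738     3,479.5169      27,836.1352
  Σ                    727.4261     4,214.0290      31,570.4763
P = 727.4261; D_Mac = 5.79307 yrs; D_mod = 5.20258 yrs; C = 35.00353.
Duration effect: -5.20258 × (-0.0295) = +0.153476
Convexity effect: 0.5 × 35.00353 × (-0.0295)² = +0.0152309
ΔP/P ≈ +0.153476 + 0.0152309 = +0.168707 = +16.8707%.

+16.871%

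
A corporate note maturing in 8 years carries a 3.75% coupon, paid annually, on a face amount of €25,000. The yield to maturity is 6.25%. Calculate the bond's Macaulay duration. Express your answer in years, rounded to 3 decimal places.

6.960 years

Periodic yield y = 0.0625. Discount each cash flow and weight by its year:
  t   CF        PV=CF/(1+0.0625)^t    t·PV
  1       937.50       882.3529       882.3529
  2       937.50       830.4498     1,660.8997
  3       937.50       781.5998     2,344.7995
  4       937.50       735.6234     2,942.4935
  5       937.50       692.3514     3,461.7571
  6       937.50       651.6249     3,909.7492
  7       937.50       613.2940     4,293.0579
  8    25,937.50    15,969.6944   127,757.5549
  Σ                 21,156.9906   147,252.6646
Price P = Σ PV = 21,156.9906.
Macaulay duration = Σ(t·PV) / P = 147,252.6646 / 21,156.9906 = 6.96000 years.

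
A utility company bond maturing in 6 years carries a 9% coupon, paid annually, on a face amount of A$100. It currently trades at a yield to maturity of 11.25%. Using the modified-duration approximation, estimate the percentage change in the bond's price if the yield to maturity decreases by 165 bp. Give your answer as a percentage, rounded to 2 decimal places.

Periodic yield y = 0.1125. Modified duration first:
  t   CF        PV=CF/(1+0.1125)^t    t·PV
  1         9.00         8.0899         8.0899
  2         9.00         7.2718        14.5436
  3         9.00         6.5365        19.6094
  4         9.00         5.8755        23.5019
  5         9.00         5.2813        26.4066
  6       109.00        57.4945       344.9671
  Σ                     90.5495       437.1184
P = 90.5495; D_Mac = 4.82740 yrs; D_mod = 4.82740/(1+0.1125) = 4.33924 yrs.
ΔP/P ≈ -D_mod · Δy = -4.33924 × (-0.0165) = +0.071597 = +7.1597%.

+7.16%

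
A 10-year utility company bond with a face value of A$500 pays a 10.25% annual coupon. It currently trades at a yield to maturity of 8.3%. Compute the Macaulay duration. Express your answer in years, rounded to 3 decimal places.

6.904 years

Periodic yield y = 0.083. Discount each cash flow and weight by its year:
  t   CF        PV=CF/(1+0.083)^t    t·PV
  1        51.25        47.3223        47.3223
  2        51.25        43.6955        87.3910
  3        51.25        40.3467       121.0402
  4        51.25        37.2546       149.0184
  5        51.25        34.3995       171.9973
  6        51.25        31.7631       190.5787
  7        51.25        29.3288       205.3018
  8        51.25        27.0811       216.6488
  9        51.25        25.0056       225.0506
  10      551.25       248.3499     2,483.4993
  Σ                    564.5472     3,897.8484
Price P = Σ PV = 564.5472.
Macaulay duration = Σ(t·PV) / P = 3,897.8484 / 564.5472 = 6.90438 years.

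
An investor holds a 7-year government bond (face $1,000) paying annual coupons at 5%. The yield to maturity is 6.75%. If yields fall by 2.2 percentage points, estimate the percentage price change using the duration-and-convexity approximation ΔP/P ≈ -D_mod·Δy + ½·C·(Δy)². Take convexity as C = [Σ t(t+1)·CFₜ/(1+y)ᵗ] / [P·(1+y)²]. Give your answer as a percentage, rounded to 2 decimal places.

+13.38%

With y = 0.0675:
  t   CF        PV=CF/(1+0.0675)^t    t·PV        t(t+1)·PV
  1        50.00        46.8384        46.8384          93.6768
  2        50.00        43.8767        87.7535         263.2604
  3        50.00        41.1023       123.3070         493.2279
  4        50.00        38.5033       154.0134         770.0669
  5        50.00        36.0687       180.3435       1,082.0612
  6        50.00        33.7880       202.7281       1,419.0967
  7     1,050.00       664.6823     4,652.7761      37,222.2087
  Σ                    904.8598     5,447.7599      41,343.5986
P = 904.8598; D_Mac = 6.02056 yrs; D_mod = 5.63987 yrs; C = 40.09509.
Duration effect: -5.63987 × (-0.022) = +0.124077
Convexity effect: 0.5 × 40.09509 × (-0.022)² = +0.0097030
ΔP/P ≈ +0.124077 + 0.0097030 = +0.133780 = +13.3780%.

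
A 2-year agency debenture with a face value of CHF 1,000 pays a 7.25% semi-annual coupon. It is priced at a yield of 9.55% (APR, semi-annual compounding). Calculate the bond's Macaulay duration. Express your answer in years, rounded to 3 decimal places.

Periodic yield y = 0.04775. Discount each cash flow and weight by its period:
  t   CF        PV=CF/(1+0.04775)^t    t·PV
  1        36.25        34.5979        34.5979
  2        36.25        33.0212        66.0424
  3        36.25        31.5163        94.5489
  4     1,036.25       859.8721     3,439.4885
  Σ                    959.0075     3,634.6776
Price P = Σ PV = 959.0075.
Macaulay duration = Σ(t·PV) / P = 3,634.6776 / 959.0075 = 3.79004 half-year periods.
In years: 3.79004 / 2 = 1.89502 years.

1.895 years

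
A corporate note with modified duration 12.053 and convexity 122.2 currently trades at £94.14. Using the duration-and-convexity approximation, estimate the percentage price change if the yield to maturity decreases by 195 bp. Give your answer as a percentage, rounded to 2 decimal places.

Duration effect: -D_mod·Δy = -12.053 × (-0.0195) = +0.2350335
Convexity effect: ½·C·(Δy)² = 0.5 × 122.2 × (-0.0195)² = +0.023233275
ΔP/P ≈ +0.2350335 + 0.023233275 = +0.258266775
= +25.8266775%.

+25.83%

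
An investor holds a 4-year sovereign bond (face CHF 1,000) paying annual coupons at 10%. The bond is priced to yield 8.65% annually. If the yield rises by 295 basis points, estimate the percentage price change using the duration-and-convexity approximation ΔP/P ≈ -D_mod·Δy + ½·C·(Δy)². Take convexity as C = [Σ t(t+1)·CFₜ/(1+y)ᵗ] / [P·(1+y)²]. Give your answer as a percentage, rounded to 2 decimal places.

-8.88%

With y = 0.0865:
  t   CF        PV=CF/(1+0.0865)^t    t·PV        t(t+1)·PV
  1       100.00        92.0387        92.0387         184.0773
  2       100.00        84.7111       169.4223         508.2669
  3       100.00        77.9670       233.9010         935.6040
  4     1,100.00       789.3575     3,157.4302      15,787.1508
  Σ                  1,044.0743     3,652.7921      17,415.0990
P = 1,044.0743; D_Mac = 3.49859 yrs; D_mod = 3.22006 yrs; C = 14.12977.
Duration effect: -3.22006 × (+0.0295) = -0.094992
Convexity effect: 0.5 × 14.12977 × (0.0295)² = +0.0061482
ΔP/P ≈ -0.094992 + 0.0061482 = -0.088844 = -8.8844%.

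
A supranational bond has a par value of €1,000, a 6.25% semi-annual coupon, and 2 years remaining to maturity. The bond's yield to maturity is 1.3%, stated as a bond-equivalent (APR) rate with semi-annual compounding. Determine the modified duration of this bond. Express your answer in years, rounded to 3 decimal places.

1.903 years

Periodic yield y = 0.0065. First find Macaulay duration:
  t   CF        PV=CF/(1+0.0065)^t    t·PV
  1        31.25        31.0482        31.0482
  2        31.25        30.8477        61.6954
  3        31.25        30.6485        91.9454
  4     1,031.25     1,004.8676     4,019.4704
  Σ                  1,097.4119     4,204.1593
P = 1,097.4119; Macaulay duration = 4,204.1593 / 1,097.4119 = 3.83098 half-year periods = 1.91549 years.
Modified duration = D_Mac / (1 + y) = 1.91549 / 1.0065 = 1.90312 years.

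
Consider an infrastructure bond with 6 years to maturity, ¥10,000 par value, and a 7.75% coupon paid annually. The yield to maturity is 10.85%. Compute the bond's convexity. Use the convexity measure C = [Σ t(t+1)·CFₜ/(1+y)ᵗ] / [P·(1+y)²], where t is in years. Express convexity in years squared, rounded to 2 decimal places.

26.25

With y = 0.1085:
  t   CF        PV=CF/(1+0.1085)^t    t·PV        t(t+1)·PV
  1       775.00       699.1430       699.1430       1,398.2860
  2       775.00       630.7109     1,261.4217       3,784.2651
  3       775.00       568.9769     1,706.9306       6,827.7224
  4       775.00       513.2854     2,053.1416      10,265.7080
  5       775.00       463.0450     2,315.2251      13,891.3505
  6    10,775.00     5,807.6856    34,846.1133     243,922.7932
  Σ                  8,682.8467    42,881.9753     280,090.1253
P = 8,682.8467.
Convexity = Σ t(t+1)·PV / [P·(1+y)²] = 280,090.1253 / (8,682.8467 × 1.228772) = 26.25211.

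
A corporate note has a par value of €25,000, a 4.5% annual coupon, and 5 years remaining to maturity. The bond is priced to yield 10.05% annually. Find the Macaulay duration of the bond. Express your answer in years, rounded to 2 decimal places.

4.53 years

Periodic yield y = 0.1005. Discount each cash flow and weight by its year:
  t   CF        PV=CF/(1+0.1005)^t    t·PV
  1     1,125.00     1,022.2626     1,022.2626
  2     1,125.00       928.9074     1,857.8148
  3     1,125.00       844.0776     2,532.2328
  4     1,125.00       766.9947     3,067.9786
  5    26,125.00    16,184.7526    80,923.7629
  Σ                 19,746.9949    89,404.0518
Price P = Σ PV = 19,746.9949.
Macaulay duration = Σ(t·PV) / P = 89,404.0518 / 19,746.9949 = 4.52748 years.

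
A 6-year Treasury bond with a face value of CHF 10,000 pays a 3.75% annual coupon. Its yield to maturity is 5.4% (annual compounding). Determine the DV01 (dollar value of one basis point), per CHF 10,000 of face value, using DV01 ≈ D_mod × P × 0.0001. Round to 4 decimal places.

CHF 4.7488

Periodic yield y = 0.054.
  t   CF        PV=CF/(1+0.054)^t    t·PV
  1       375.00       355.7875       355.7875
  2       375.00       337.5593       675.1186
  3       375.00       320.2650       960.7949
  4       375.00       303.8567     1,215.4268
  5       375.00       288.2891     1,441.4455
  6    10,375.00     7,567.3608    45,404.1647
  Σ                  9,173.1183    50,052.7379
P = 9,173.1183; D_Mac = 5.45646 yrs; D_mod = 5.17691 yrs.
DV01 ≈ 5.17691 × 9,173.1183 × 0.0001 = 4.748837.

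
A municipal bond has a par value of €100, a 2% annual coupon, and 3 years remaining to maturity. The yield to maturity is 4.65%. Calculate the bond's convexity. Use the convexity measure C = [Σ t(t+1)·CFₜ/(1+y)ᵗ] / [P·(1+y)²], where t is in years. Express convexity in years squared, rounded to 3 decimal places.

10.661

With y = 0.0465:
  t   CF        PV=CF/(1+0.0465)^t    t·PV        t(t+1)·PV
  1         2.00         1.9111         1.9111           3.8223
  2         2.00         1.8262         3.6524          10.9573
  3       102.00        88.9985       266.9954       1,067.9815
  Σ                     92.7358       272.5589       1,082.7610
P = 92.7358.
Convexity = Σ t(t+1)·PV / [P·(1+y)²] = 1,082.7610 / (92.7358 × 1.095162) = 10.66122.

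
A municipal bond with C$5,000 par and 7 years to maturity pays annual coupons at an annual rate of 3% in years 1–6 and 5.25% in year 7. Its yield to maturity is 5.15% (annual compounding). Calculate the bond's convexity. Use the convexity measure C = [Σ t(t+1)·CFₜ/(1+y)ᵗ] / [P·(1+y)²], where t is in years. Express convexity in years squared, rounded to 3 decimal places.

44.734

With y = 0.0515:
  t   CF        PV=CF/(1+0.0515)^t    t·PV        t(t+1)·PV
  1       150.00       142.6534       142.6534         285.3067
  2       150.00       135.6665       271.3331         813.9992
  3       150.00       129.0219       387.0657       1,548.2628
  4       150.00       122.7027       490.8108       2,454.0542
  5       150.00       116.6930       583.4651       3,500.7906
  6       150.00       110.9777       665.8660       4,661.0621
  7     5,262.50     3,702.7737    25,919.4159     207,355.3269
  Σ                  4,460.4889    28,460.6099     220,618.8023
P = 4,460.4889.
Convexity = Σ t(t+1)·PV / [P·(1+y)²] = 220,618.8023 / (4,460.4889 × 1.105652) = 44.73439.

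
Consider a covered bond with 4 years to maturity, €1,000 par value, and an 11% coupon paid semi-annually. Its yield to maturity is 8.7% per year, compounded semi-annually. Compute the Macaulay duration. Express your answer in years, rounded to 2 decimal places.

Periodic yield y = 0.0435. Discount each cash flow and weight by its period:
  t   CF        PV=CF/(1+0.0435)^t    t·PV
  1        55.00        52.7072        52.7072
  2        55.00        50.5100       101.0201
  3        55.00        48.4045       145.2134
  4        55.00        46.3866       185.5465
  5        55.00        44.4529       222.2647
  6        55.00        42.5998       255.5990
  7        55.00        40.8240       285.7680
  8     1,055.00       750.4346     6,003.4766
  Σ                  1,076.3197     7,251.5955
Price P = Σ PV = 1,076.3197.
Macaulay duration = Σ(t·PV) / P = 7,251.5955 / 1,076.3197 = 6.73740 half-year periods.
In years: 6.73740 / 2 = 3.36870 years.

3.37 years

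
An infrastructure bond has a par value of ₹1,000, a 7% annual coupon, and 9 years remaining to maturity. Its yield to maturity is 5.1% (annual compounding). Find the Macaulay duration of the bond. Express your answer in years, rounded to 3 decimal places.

Periodic yield y = 0.051. Discount each cash flow and weight by its year:
  t   CF        PV=CF/(1+0.051)^t    t·PV
  1        70.00        66.6032        66.6032
  2        70.00        63.3713       126.7426
  3        70.00        60.2962       180.8886
  4        70.00        57.3703       229.4812
  5        70.00        54.5864       272.9320
  6        70.00        51.9376       311.6255
  7        70.00        49.4173       345.9211
  8        70.00        47.0193       376.1545
  9     1,070.00       683.8476     6,154.6285
  Σ                  1,134.4492     8,064.9773
Price P = Σ PV = 1,134.4492.
Macaulay duration = Σ(t·PV) / P = 8,064.9773 / 1,134.4492 = 7.10916 years.

7.109 years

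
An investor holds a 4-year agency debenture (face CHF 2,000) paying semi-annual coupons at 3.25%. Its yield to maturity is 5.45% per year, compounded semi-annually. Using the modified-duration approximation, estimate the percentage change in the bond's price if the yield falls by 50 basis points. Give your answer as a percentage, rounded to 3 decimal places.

Periodic yield y = 0.02725. Modified duration first:
  t   CF        PV=CF/(1+0.02725)^t    t·PV
  1        32.50        31.6379        31.6379
  2        32.50        30.7986        61.5972
  3        32.50        29.9816        89.9448
  4        32.50        29.1863       116.7451
  5        32.50        28.4121       142.0603
  6        32.50        27.6584       165.9502
  7        32.50        26.9247       188.4727
  8     2,032.50     1,639.1600    13,113.2802
  Σ                  1,843.7595    13,909.6883
P = 1,843.7595; D_Mac = 7.54420 half-year periods = 3.77210 yrs; D_mod = 3.77210/(1+0.02725) = 3.67204 yrs.
ΔP/P ≈ -D_mod · Δy = -3.67204 × (-0.005) = +0.018360 = +1.8360%.

+1.836%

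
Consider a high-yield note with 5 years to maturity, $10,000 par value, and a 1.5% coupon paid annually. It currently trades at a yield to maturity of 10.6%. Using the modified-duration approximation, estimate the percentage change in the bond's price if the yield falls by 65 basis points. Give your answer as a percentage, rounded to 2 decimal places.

Periodic yield y = 0.106. Modified duration first:
  t   CF        PV=CF/(1+0.106)^t    t·PV
  1       150.00       135.6239       135.6239
  2       150.00       122.6256       245.2511
  3       150.00       110.8730       332.6191
  4       150.00       100.2469       400.9874
  5    10,150.00     6,133.2463    30,666.2316
  Σ                  6,602.6156    31,780.7131
P = 6,602.6156; D_Mac = 4.81335 yrs; D_mod = 4.81335/(1+0.106) = 4.35204 yrs.
ΔP/P ≈ -D_mod · Δy = -4.35204 × (-0.0065) = +0.028288 = +2.8288%.

+2.83%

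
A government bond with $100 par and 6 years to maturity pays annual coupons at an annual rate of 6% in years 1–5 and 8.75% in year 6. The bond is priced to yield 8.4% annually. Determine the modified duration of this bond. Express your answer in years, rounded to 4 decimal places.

4.7732 years

Periodic yield y = 0.084. First find Macaulay duration:
  t   CF        PV=CF/(1+0.084)^t    t·PV
  1         6.00         5.5351         5.5351
  2         6.00         5.1061        10.2123
  3         6.00         4.7105        14.1314
  4         6.00         4.3454        17.3818
  5         6.00         4.0087        20.0436
  6       108.75        67.0276       402.1655
  Σ                     90.7334       469.4696
P = 90.7334; Macaulay duration = 469.4696 / 90.7334 = 5.17416 years.
Modified duration = D_Mac / (1 + y) = 5.17416 / 1.084 = 4.77321 years.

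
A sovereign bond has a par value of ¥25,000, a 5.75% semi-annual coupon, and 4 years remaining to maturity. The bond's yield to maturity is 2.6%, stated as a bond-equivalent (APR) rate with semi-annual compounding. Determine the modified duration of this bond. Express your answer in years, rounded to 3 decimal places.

3.607 years

Periodic yield y = 0.013. First find Macaulay duration:
  t   CF        PV=CF/(1+0.013)^t    t·PV
  1       718.75       709.5262       709.5262
  2       718.75       700.4207     1,400.8414
  3       718.75       691.4321     2,074.2962
  4       718.75       682.5588     2,730.2352
  5       718.75       673.7994     3,368.9971
  6       718.75       665.1524     3,990.9146
  7       718.75       656.6164     4,596.3150
  8    25,718.75    23,193.9274   185,551.4194
  Σ                 27,973.4334   204,422.5451
P = 27,973.4334; Macaulay duration = 204,422.5451 / 27,973.4334 = 7.30774 half-year periods = 3.65387 years.
Modified duration = D_Mac / (1 + y) = 3.65387 / 1.013 = 3.60698 years.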